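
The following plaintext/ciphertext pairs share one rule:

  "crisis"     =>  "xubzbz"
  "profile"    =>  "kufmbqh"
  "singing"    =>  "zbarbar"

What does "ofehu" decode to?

Each letter's alphabet position (a=0..z=25) is mapped through 5·x+13 mod 26 — an affine cipher.
Decoding ofehu: o(14)→21·(14−13)≡21=v; f(5)→21·(5−13)≡14=o; e(4)→21·(4−13)≡19=t; h(7)→21·(7−13)≡4=e; u(20)→21·(20−13)≡17=r (all mod 26).

voter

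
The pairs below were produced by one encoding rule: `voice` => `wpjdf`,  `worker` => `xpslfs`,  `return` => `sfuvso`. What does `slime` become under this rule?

tmjnf

Compare letters: v→w is +1, o→p is +1, i→j is +1 — a constant shift. This is a Caesar cipher with shift 1.
For slime: s+1=t, l+1=m, i+1=j, m+1=n, e+1=f.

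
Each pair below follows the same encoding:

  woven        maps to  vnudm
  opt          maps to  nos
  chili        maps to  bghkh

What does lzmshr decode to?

Compare letters: w→v is +25, o→n is +25, v→u is +25 — a constant shift. Each letter is shifted forward by 25 in the alphabet (a Caesar shift of +25).
Undoing it on lzmshr: l−25=m, z−25=a, m−25=n, s−25=t, h−25=i, r−25=s.

mantis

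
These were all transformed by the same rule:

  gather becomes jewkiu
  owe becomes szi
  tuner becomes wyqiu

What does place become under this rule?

soefi

The shift depends on letter class: consonant g→j is +3, but vowel a→e is +4. The rule splits by letter class: vowels +4, consonants +3.
On place: p(cons)+3=s, l(cons)+3=o, a(vowel)+4=e, c(cons)+3=f, e(vowel)+4=i.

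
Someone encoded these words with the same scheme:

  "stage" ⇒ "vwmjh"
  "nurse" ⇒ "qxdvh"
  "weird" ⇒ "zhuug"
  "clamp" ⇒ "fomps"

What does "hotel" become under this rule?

Shifts by position in stage: pos 0: s→v (+3), pos 1: t→w (+3), pos 2: a→m (+12), pos 3: g→j (+3), pos 4: e→h (+3) — repeating every 3. The shifts repeat in a cycle of length 3: positions 0,1,… shift by +3, +3, +12, then the pattern repeats.
On hotel: h+3=k, o+3=r, t+12=f, e+3=h, l+3=o.

krfho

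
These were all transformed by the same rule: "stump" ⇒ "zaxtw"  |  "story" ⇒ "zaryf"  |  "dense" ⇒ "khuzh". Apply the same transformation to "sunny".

zxuuf

The shift depends on letter class: consonant s→z is +7, but vowel u→x is +3. Two shifts are in play — +3 for a/e/i/o/u, +7 for every other letter.
On sunny: s(cons)+7=z, u(vowel)+3=x, n(cons)+7=u, n(cons)+7=u, y(cons)+7=f.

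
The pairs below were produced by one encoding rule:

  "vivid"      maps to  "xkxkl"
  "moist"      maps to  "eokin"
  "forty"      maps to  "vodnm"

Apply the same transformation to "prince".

v(21)→x(23) and i(8)→k(10) fit y≡5x+22 (mod 26); the inverse of 5 mod 26 is 21. This is an affine cipher: with a=0,…,z=25, each position x becomes (5x+22) mod 26.
For prince: p(15)→5·15+22≡19=t; r(17)→5·17+22≡3=d; i(8)→5·8+22≡10=k; n(13)→5·13+22≡9=j; c(2)→5·2+22≡6=g; e(4)→5·4+22≡16=q (all mod 26).

tdkjgq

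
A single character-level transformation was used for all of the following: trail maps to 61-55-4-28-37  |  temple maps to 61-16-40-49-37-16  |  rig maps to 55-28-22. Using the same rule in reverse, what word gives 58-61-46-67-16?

stove

t(#20)→61 and r(#18)→55: differences scale by 3, so n = 3·pos + 1. With a=1..z=26, the number is 3·pos + 1.
Undoing it on 58-61-46-67-16: 58→(58−1)÷3=19=s, 61→(61−1)÷3=20=t, 46→(46−1)÷3=15=o, 67→(67−1)÷3=22=v, 16→(16−1)÷3=5=e.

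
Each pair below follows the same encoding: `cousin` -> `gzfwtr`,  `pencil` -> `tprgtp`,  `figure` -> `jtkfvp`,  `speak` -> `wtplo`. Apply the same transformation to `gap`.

klt

The shift depends on letter class: consonant c→g is +4, but vowel o→z is +11. The rule splits by letter class: vowels +11, consonants +4.
Applying it to gap: g(cons)+4=k, a(vowel)+11=l, p(cons)+4=t.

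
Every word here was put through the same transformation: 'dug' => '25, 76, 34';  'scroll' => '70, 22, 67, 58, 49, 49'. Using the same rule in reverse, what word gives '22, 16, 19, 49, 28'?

cable

d(#4)→25 and u(#21)→76: differences scale by 3, so n = 3·pos + 13. Each letter becomes 3×(its alphabet position, a=1..z=26) + 13.
Decoding 22, 16, 19, 49, 28: 22→(22−13)÷3=3=c, 16→(16−13)÷3=1=a, 19→(19−13)÷3=2=b, 49→(49−13)÷3=12=l, 28→(28−13)÷3=5=e.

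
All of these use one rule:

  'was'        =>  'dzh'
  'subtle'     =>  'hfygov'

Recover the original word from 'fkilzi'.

Each pair mirrors across the alphabet (w↔d, a↔z, s↔h): positions sum to 25. Letters are reflected about the middle of the alphabet (position → 25−position): Atbash.
Undoing it on fkilzi: f↔u, k↔p, i↔r, l↔o, z↔a, i↔r.

uproar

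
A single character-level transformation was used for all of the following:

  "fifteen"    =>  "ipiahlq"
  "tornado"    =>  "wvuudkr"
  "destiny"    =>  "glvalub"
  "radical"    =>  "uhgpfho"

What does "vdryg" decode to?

Shifts by position in fifteen: pos 0: f→i (+3), pos 1: i→p (+7), pos 2: f→i (+3), pos 3: t→a (+7) — repeating every 2. The shifts repeat in a cycle of length 2: positions 0,1,… shift by +3, +7, then the pattern repeats.
Decoding vdryg: v−3=s, d−7=w, r−3=o, y−7=r, g−3=d.

sword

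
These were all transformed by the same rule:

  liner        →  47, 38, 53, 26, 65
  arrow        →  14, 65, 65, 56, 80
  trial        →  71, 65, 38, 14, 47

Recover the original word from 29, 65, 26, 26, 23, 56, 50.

freedom

l(#12)→47 and i(#9)→38: differences scale by 3, so n = 3·pos + 11. Each letter becomes 3×(its alphabet position, a=1..z=26) + 11.
Decoding 29, 65, 26, 26, 23, 56, 50: 29→(29−11)÷3=6=f, 65→(65−11)÷3=18=r, 26→(26−11)÷3=5=e, 26→(26−11)÷3=5=e, 23→(23−11)÷3=4=d, 56→(56−11)÷3=15=o, 50→(50−11)÷3=13=m.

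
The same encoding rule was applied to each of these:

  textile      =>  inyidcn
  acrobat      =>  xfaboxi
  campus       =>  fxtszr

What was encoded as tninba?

t(19)→i(8) and e(4)→n(13) fit y≡17x+23 (mod 26); the inverse of 17 mod 26 is 23. This is an affine cipher: with a=0,…,z=25, each position x becomes (17x+23) mod 26.
Decoding tninba: t(19)→23·(19−23)≡12=m; n(13)→23·(13−23)≡4=e; i(8)→23·(8−23)≡19=t; n(13)→23·(13−23)≡4=e; b(1)→23·(1−23)≡14=o; a(0)→23·(0−23)≡17=r (all mod 26).

meteor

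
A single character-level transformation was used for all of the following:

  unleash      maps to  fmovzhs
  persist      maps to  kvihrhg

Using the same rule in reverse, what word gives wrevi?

diver

Letters are reflected about the middle of the alphabet (position → 25−position): Atbash.
Undoing it on wrevi: w↔d, r↔i, e↔v, v↔e, i↔r.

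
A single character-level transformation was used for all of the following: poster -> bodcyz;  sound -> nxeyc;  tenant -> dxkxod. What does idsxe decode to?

The word is reversed, then every letter is shifted forward by 10.
Decoding idsxe: shift back: i−10=y, d−10=t, s−10=i, x−10=n, e−10=u → ytinu; then reverse → unity.

unity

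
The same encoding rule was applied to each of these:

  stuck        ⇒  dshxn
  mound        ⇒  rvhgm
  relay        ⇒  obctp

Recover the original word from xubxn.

check

s(18)→d(3) and t(19)→s(18) fit y≡15x+19 (mod 26); the inverse of 15 mod 26 is 7. This is an affine cipher: with a=0,…,z=25, each position x becomes (15x+19) mod 26.
Undoing it on xubxn: x(23)→7·(23−19)≡2=c; u(20)→7·(20−19)≡7=h; b(1)→7·(1−19)≡4=e; x(23)→7·(23−19)≡2=c; n(13)→7·(13−19)≡10=k (all mod 26).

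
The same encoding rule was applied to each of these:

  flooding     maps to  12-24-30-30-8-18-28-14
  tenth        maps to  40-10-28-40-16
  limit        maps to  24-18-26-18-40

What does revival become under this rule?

36-10-44-18-44-2-24

f(#6)→12 and l(#12)→24: differences scale by 2, so n = 2·pos + 0. With a=1..z=26, the number is 2·pos.
Applying it to revival: r=18→36, e=5→10, v=22→44, i=9→18, v=22→44, a=1→2, l=12→24.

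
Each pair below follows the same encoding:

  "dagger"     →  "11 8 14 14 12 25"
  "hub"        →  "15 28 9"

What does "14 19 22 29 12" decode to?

glove

d is letter #4 and maps to 11: an offset of 7. The number is (letter's place in the alphabet, a=1) + 7.
Undoing it on 14 19 22 29 12: 14→(14−7)÷1=7=g, 19→(19−7)÷1=12=l, 22→(22−7)÷1=15=o, 29→(29−7)÷1=22=v, 12→(12−7)÷1=5=e.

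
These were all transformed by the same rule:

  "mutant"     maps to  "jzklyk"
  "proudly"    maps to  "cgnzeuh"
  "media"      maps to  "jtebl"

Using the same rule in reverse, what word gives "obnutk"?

violet

m(12)→j(9) and u(20)→z(25) fit y≡15x+11 (mod 26); the inverse of 15 mod 26 is 7. Each letter's alphabet position (a=0..z=25) is mapped through 15·x+11 mod 26 — an affine cipher.
Reversing it on obnutk: o(14)→7·(14−11)≡21=v; b(1)→7·(1−11)≡8=i; n(13)→7·(13−11)≡14=o; u(20)→7·(20−11)≡11=l; t(19)→7·(19−11)≡4=e; k(10)→7·(10−11)≡19=t (all mod 26).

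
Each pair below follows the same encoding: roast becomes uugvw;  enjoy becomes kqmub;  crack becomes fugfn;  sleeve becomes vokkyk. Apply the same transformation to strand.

The shift depends on letter class: consonant r→u is +3, but vowel o→u is +6. Two shifts are in play — +6 for a/e/i/o/u, +3 for every other letter.
Applying it to strand: s(cons)+3=v, t(cons)+3=w, r(cons)+3=u, a(vowel)+6=g, n(cons)+3=q, d(cons)+3=g.

vwugqg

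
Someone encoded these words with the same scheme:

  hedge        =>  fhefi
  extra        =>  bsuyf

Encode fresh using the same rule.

itfsg

Two steps: reverse the string, then apply a Caesar shift of +1.
Applying it to fresh: reverse → hserf; then shift: h+1=i, s+1=t, e+1=f, r+1=s, f+1=g.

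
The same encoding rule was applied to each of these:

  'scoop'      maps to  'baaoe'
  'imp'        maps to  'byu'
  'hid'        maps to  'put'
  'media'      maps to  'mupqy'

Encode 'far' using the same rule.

The word is reversed, then every letter is shifted forward by 12.
For far: reverse → raf; then shift: r+12=d, a+12=m, f+12=r.

dmr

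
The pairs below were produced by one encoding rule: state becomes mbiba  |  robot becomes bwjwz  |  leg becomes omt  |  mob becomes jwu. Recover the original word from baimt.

least

The output letters match the input read backwards, each shifted +8: state reversed is etats. Read the word backwards and shift each letter +8.
Undoing it on baimt: shift back: b−8=t, a−8=s, i−8=a, m−8=e, t−8=l → tsael; then reverse → least.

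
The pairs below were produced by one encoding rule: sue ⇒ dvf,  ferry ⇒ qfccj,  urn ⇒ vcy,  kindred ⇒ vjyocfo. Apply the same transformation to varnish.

The rule splits by letter class: vowels +1, consonants +11.
On varnish: v(cons)+11=g, a(vowel)+1=b, r(cons)+11=c, n(cons)+11=y, i(vowel)+1=j, s(cons)+11=d, h(cons)+11=s.

gbcyjds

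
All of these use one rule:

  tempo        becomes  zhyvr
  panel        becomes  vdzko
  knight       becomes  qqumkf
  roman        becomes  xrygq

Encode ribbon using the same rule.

xlnhrz

Shifts by position in tempo: pos 0: t→z (+6), pos 1: e→h (+3), pos 2: m→y (+12), pos 3: p→v (+6), pos 4: o→r (+3) — repeating every 3. It's a Vigenère-style cipher with numeric key [6,3,12]: position i shifts by key[i mod 3].
Applying it to ribbon: r+6=x, i+3=l, b+12=n, b+6=h, o+3=r, n+12=z.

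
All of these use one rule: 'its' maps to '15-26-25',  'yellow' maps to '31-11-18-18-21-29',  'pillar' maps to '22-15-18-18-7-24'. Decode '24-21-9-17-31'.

rocky

i is letter #9 and maps to 15: an offset of 6. Letters become their 1-based position plus 6 (so a→7, b→8, …).
Undoing it on 24-21-9-17-31: 24→(24−6)÷1=18=r, 21→(21−6)÷1=15=o, 9→(9−6)÷1=3=c, 17→(17−6)÷1=11=k, 31→(31−6)÷1=25=y.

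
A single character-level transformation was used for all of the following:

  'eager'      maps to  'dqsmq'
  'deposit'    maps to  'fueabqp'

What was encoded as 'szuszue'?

singing

The output letters match the input read backwards, each shifted +12: eager reversed is regae. Two steps: reverse the string, then apply a Caesar shift of +12.
Decoding szuszue: shift back: s−12=g, z−12=n, u−12=i, s−12=g, z−12=n, u−12=i, e−12=s → gnignis; then reverse → singing.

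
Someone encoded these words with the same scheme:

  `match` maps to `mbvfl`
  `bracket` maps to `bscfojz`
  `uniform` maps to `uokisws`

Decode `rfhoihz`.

reflect

In match: m→m is +0, a→b is +1, t→v is +2, c→f is +3 — the shift increases by 1 each position. Each letter shifts forward by its position index (0, 1, 2, …) — the shift grows by one for each successive letter.
Decoding rfhoihz: r−0=r, f−1=e, h−2=f, o−3=l, i−4=e, h−5=c, z−6=t.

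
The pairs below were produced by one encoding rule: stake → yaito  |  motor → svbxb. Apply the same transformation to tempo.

zluyy

In stake: s→y is +6, t→a is +7, a→i is +8, k→t is +9 — the shift increases by 1 each position. Letter i (0-indexed) is shifted by i+6, so successive shifts are 6, 7, 8, ….
Applying it to tempo: t+6=z, e+7=l, m+8=u, p+9=y, o+10=y.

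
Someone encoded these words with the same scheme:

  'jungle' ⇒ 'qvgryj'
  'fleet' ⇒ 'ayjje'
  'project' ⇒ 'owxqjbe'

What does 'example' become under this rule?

jutpoyj

j(9)→q(16) and u(20)→v(21) fit y≡17x+19 (mod 26); the inverse of 17 mod 26 is 23. Each letter's alphabet position (a=0..z=25) is mapped through 17·x+19 mod 26 — an affine cipher.
Applying it to example: e(4)→17·4+19≡9=j; x(23)→17·23+19≡20=u; a(0)→17·0+19≡19=t; m(12)→17·12+19≡15=p; p(15)→17·15+19≡14=o; l(11)→17·11+19≡24=y; e(4)→17·4+19≡9=j (all mod 26).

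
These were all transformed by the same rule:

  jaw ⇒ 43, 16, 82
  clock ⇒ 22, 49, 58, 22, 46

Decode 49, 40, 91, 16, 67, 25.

lizard

With a=1..z=26, the number is 3·pos + 13.
Undoing it on 49, 40, 91, 16, 67, 25: 49→(49−13)÷3=12=l, 40→(40−13)÷3=9=i, 91→(91−13)÷3=26=z, 16→(16−13)÷3=1=a, 67→(67−13)÷3=18=r, 25→(25−13)÷3=4=d.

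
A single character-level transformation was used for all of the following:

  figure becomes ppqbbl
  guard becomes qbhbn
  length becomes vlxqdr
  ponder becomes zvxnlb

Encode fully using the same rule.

The rule splits by letter class: vowels +7, consonants +10.
Applying it to fully: f(cons)+10=p, u(vowel)+7=b, l(cons)+10=v, l(cons)+10=v, y(cons)+10=i.

pbvvi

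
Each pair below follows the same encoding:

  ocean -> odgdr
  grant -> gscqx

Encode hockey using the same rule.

Letter i (0-indexed) is shifted by i+0, so successive shifts are 0, 1, 2, ….
Applying it to hockey: h+0=h, o+1=p, c+2=e, k+3=n, e+4=i, y+5=d.

hpenid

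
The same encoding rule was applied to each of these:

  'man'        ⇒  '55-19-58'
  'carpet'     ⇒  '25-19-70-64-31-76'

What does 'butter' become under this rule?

m(#13)→55 and a(#1)→19: differences scale by 3, so n = 3·pos + 16. The formula is n = 3×(alphabet index, a=1) + 16.
On butter: b=2→22, u=21→79, t=20→76, t=20→76, e=5→31, r=18→70.

22-79-76-76-31-70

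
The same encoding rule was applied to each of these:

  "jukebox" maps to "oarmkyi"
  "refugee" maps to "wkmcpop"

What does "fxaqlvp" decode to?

In jukebox: j→o is +5, u→a is +6, k→r is +7, e→m is +8 — the shift increases by 1 each position. The shift increases by 1 at each position, starting from +5: 5, 6, 7, ….
Undoing it on fxaqlvp: f−5=a, x−6=r, a−7=t, q−8=i, l−9=c, v−10=l, p−11=e.

article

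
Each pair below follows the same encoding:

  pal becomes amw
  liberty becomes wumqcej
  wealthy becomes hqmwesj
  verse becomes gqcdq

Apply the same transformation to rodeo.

The shift depends on letter class: consonant p→a is +11, but vowel a→m is +12. Two shifts are in play — +12 for a/e/i/o/u, +11 for every other letter.
Applying it to rodeo: r(cons)+11=c, o(vowel)+12=a, d(cons)+11=o, e(vowel)+12=q, o(vowel)+12=a.

caoqa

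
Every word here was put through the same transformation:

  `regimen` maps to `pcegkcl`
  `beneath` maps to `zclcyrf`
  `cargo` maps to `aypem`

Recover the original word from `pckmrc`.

Compare letters: r→p is +24, e→c is +24, g→e is +24 — a constant shift. It's a constant shift of +24 (ROT24).
Decoding pckmrc: p−24=r, c−24=e, k−24=m, m−24=o, r−24=t, c−24=e.

remote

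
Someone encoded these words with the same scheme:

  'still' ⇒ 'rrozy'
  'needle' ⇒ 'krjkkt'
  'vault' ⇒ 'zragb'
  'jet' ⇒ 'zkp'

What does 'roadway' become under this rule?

egcjgux

Two steps: reverse the string, then apply a Caesar shift of +6.
Applying it to roadway: reverse → yawdaor; then shift: y+6=e, a+6=g, w+6=c, d+6=j, a+6=g, o+6=u, r+6=x.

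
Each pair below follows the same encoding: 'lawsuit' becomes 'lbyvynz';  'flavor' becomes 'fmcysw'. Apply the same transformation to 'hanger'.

In lawsuit: l→l is +0, a→b is +1, w→y is +2, s→v is +3 — the shift increases by 1 each position. The shift increases by 1 at each position, starting from +0: 0, 1, 2, ….
On hanger: h+0=h, a+1=b, n+2=p, g+3=j, e+4=i, r+5=w.

hbpjiw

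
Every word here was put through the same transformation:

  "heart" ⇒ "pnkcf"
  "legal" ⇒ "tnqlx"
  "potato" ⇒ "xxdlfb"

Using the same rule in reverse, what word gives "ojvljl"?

In heart: h→p is +8, e→n is +9, a→k is +10, r→c is +11 — the shift increases by 1 each position. Letter i (0-indexed) is shifted by i+8, so successive shifts are 8, 9, 10, ….
Decoding ojvljl: o−8=g, j−9=a, v−10=l, l−11=a, j−12=x, l−13=y.

galaxy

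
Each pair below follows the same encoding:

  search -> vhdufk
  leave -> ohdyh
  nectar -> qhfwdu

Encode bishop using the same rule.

elvkrs

Each letter is shifted forward by 3 in the alphabet (a Caesar shift of +3).
For bishop: b+3=e, i+3=l, s+3=v, h+3=k, o+3=r, p+3=s.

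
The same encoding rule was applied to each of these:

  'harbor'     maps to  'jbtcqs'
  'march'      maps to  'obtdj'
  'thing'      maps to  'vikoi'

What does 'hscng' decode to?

Shifts by position in harbor: pos 0: h→j (+2), pos 1: a→b (+1), pos 2: r→t (+2), pos 3: b→c (+1) — repeating every 2. The shifts repeat in a cycle of length 2: positions 0,1,… shift by +2, +1, then the pattern repeats.
Reversing it on hscng: h−2=f, s−1=r, c−2=a, n−1=m, g−2=e.

frame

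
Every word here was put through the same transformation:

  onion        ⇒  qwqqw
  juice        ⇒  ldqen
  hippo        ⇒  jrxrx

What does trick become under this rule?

vaqet

It's a Vigenère-style cipher with numeric key [2,9,8]: position i shifts by key[i mod 3].
Applying it to trick: t+2=v, r+9=a, i+8=q, c+2=e, k+9=t.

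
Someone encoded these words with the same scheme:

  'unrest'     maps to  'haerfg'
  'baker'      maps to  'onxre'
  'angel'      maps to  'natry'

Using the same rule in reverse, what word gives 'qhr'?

due

Every letter moves 13 places later in the alphabet, wrapping around z→a.
Reversing it on qhr: q−13=d, h−13=u, r−13=e.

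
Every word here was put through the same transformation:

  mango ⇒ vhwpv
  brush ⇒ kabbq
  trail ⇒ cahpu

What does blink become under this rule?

The shift depends on letter class: consonant m→v is +9, but vowel a→h is +7. The rule splits by letter class: vowels +7, consonants +9.
On blink: b(cons)+9=k, l(cons)+9=u, i(vowel)+7=p, n(cons)+9=w, k(cons)+9=t.

kupwt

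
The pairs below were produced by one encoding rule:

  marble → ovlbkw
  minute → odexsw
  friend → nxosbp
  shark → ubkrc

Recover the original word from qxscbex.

nursing

The output letters match the input read backwards, each shifted +10: marble reversed is elbram. The word is reversed, then every letter is shifted forward by 10.
Undoing it on qxscbex: shift back: q−10=g, x−10=n, s−10=i, c−10=s, b−10=r, e−10=u, x−10=n → gnisrun; then reverse → nursing.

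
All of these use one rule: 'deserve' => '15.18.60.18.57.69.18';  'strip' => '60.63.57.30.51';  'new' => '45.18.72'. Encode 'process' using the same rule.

51.57.48.12.18.60.60

d(#4)→15 and e(#5)→18: differences scale by 3, so n = 3·pos + 3. Each letter becomes 3×(its alphabet position, a=1..z=26) + 3.
For process: p=16→51, r=18→57, o=15→48, c=3→12, e=5→18, s=19→60, s=19→60.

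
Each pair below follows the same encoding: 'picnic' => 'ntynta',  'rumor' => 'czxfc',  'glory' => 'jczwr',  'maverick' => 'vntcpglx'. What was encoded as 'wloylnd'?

scandal

The output letters match the input read backwards, each shifted +11: picnic reversed is cincip. Read the word backwards and shift each letter +11.
Reversing it on wloylnd: shift back: w−11=l, l−11=a, o−11=d, y−11=n, l−11=a, n−11=c, d−11=s → ladnacs; then reverse → scandal.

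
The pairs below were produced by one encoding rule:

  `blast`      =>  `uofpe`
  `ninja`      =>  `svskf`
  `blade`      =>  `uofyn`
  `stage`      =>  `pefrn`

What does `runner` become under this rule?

This is an affine cipher: with a=0,…,z=25, each position x becomes (15x+5) mod 26.
For runner: r(17)→15·17+5≡0=a; u(20)→15·20+5≡19=t; n(13)→15·13+5≡18=s; n(13)→15·13+5≡18=s; e(4)→15·4+5≡13=n; r(17)→15·17+5≡0=a (all mod 26).

atssna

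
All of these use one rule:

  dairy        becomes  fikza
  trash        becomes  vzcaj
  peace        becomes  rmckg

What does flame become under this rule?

htcug

Shifts by position in dairy: pos 0: d→f (+2), pos 1: a→i (+8), pos 2: i→k (+2), pos 3: r→z (+8) — repeating every 2. A repeating key of period 2 is used — shifts +2, +8 over and over.
Applying it to flame: f+2=h, l+8=t, a+2=c, m+8=u, e+2=g.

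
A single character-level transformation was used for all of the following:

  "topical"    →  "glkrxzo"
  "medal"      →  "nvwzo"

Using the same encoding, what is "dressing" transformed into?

Each pair mirrors across the alphabet (t↔g, o↔l, p↔k): positions sum to 25. Each letter is replaced by its mirror in the alphabet: a↔z, b↔y, c↔x, and so on (the Atbash cipher).
For dressing: d↔w, r↔i, e↔v, s↔h, s↔h, i↔r, n↔m, g↔t.

wivhhrmt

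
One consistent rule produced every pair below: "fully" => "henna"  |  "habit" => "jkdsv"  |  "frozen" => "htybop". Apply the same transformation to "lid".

The shift depends on letter class: consonant f→h is +2, but vowel u→e is +10. The rule splits by letter class: vowels +10, consonants +2.
For lid: l(cons)+2=n, i(vowel)+10=s, d(cons)+2=f.

nsf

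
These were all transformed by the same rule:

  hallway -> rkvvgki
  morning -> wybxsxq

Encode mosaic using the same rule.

This is a Caesar cipher with shift 10.
For mosaic: m+10=w, o+10=y, s+10=c, a+10=k, i+10=s, c+10=m.

wycksm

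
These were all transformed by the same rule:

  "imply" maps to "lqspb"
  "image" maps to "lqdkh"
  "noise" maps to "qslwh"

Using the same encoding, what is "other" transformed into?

Shifts by position in imply: pos 0: i→l (+3), pos 1: m→q (+4), pos 2: p→s (+3), pos 3: l→p (+4) — repeating every 2. It's a Vigenère-style cipher with numeric key [3,4]: position i shifts by key[i mod 2].
For other: o+3=r, t+4=x, h+3=k, e+4=i, r+3=u.

rxkiu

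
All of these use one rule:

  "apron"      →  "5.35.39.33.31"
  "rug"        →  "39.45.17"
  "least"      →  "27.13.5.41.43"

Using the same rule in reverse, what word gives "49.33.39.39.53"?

worry

a(#1)→5 and p(#16)→35: differences scale by 2, so n = 2·pos + 3. The formula is n = 2×(alphabet index, a=1) + 3.
Decoding 49.33.39.39.53: 49→(49−3)÷2=23=w, 33→(33−3)÷2=15=o, 39→(39−3)÷2=18=r, 39→(39−3)÷2=18=r, 53→(53−3)÷2=25=y.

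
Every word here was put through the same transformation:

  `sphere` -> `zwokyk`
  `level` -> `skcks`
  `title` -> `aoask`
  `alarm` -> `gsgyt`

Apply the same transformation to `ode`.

The shift depends on letter class: consonant s→z is +7, but vowel e→k is +6. Two shifts are in play — +6 for a/e/i/o/u, +7 for every other letter.
Applying it to ode: o(vowel)+6=u, d(cons)+7=k, e(vowel)+6=k.

ukk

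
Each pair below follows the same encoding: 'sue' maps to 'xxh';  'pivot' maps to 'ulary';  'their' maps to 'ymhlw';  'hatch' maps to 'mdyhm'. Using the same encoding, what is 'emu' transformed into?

The shift depends on letter class: consonant s→x is +5, but vowel u→x is +3. The rule splits by letter class: vowels +3, consonants +5.
Applying it to emu: e(vowel)+3=h, m(cons)+5=r, u(vowel)+3=x.

hrx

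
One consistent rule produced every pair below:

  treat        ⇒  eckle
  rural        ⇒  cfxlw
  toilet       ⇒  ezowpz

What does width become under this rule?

htjes

Shifts by position in treat: pos 0: t→e (+11), pos 1: r→c (+11), pos 2: e→k (+6), pos 3: a→l (+11), pos 4: t→e (+11) — repeating every 3. The shifts repeat in a cycle of length 3: positions 0,1,… shift by +11, +11, +6, then the pattern repeats.
For width: w+11=h, i+11=t, d+6=j, t+11=e, h+11=s.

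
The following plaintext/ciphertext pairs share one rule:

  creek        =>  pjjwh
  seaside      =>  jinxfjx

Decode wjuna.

viper

The output letters match the input read backwards, each shifted +5: creek reversed is keerc. Two steps: reverse the string, then apply a Caesar shift of +5.
Decoding wjuna: shift back: w−5=r, j−5=e, u−5=p, n−5=i, a−5=v → repiv; then reverse → viper.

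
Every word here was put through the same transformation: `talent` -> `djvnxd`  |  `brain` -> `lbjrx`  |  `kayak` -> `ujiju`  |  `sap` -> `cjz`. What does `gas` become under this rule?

qjc

Two shifts are in play — +9 for a/e/i/o/u, +10 for every other letter.
Applying it to gas: g(cons)+10=q, a(vowel)+9=j, s(cons)+10=c.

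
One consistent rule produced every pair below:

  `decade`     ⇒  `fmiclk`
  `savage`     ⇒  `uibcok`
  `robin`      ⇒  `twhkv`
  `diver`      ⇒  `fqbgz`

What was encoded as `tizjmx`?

The shifts repeat in a cycle of length 3: positions 0,1,… shift by +2, +8, +6, then the pattern repeats.
Decoding tizjmx: t−2=r, i−8=a, z−6=t, j−2=h, m−8=e, x−6=r.

rather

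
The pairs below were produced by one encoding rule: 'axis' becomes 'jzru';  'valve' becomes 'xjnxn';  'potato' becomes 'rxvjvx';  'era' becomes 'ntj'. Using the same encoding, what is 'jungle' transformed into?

The shift depends on letter class: consonant x→z is +2, but vowel a→j is +9. Vowels shift forward by 9 and consonants shift forward by 2.
On jungle: j(cons)+2=l, u(vowel)+9=d, n(cons)+2=p, g(cons)+2=i, l(cons)+2=n, e(vowel)+9=n.

ldpinn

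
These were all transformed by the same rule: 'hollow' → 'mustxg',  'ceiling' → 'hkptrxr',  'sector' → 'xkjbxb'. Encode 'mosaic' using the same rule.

The shift increases by 1 at each position, starting from +5: 5, 6, 7, ….
For mosaic: m+5=r, o+6=u, s+7=z, a+8=i, i+9=r, c+10=m.

ruzirm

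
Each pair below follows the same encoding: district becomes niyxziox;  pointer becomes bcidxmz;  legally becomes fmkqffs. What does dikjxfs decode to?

nightly

d(3)→n(13) and i(8)→i(8) fit y≡25x+16 (mod 26); the inverse of 25 mod 26 is 25. Treating letters as 0–25, the rule is x ↦ 25x + 16 (mod 26).
Undoing it on dikjxfs: d(3)→25·(3−16)≡13=n; i(8)→25·(8−16)≡8=i; k(10)→25·(10−16)≡6=g; j(9)→25·(9−16)≡7=h; x(23)→25·(23−16)≡19=t; f(5)→25·(5−16)≡11=l; s(18)→25·(18−16)≡24=y (all mod 26).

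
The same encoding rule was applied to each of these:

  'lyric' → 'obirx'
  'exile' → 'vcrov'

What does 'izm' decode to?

ran

Each pair mirrors across the alphabet (l↔o, y↔b, r↔i): positions sum to 25. Letters are reflected about the middle of the alphabet (position → 25−position): Atbash.
Decoding izm: i↔r, z↔a, m↔n.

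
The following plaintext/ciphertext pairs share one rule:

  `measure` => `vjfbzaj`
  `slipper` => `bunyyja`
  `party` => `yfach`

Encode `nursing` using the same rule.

The shift depends on letter class: consonant m→v is +9, but vowel e→j is +5. Two shifts are in play — +5 for a/e/i/o/u, +9 for every other letter.
For nursing: n(cons)+9=w, u(vowel)+5=z, r(cons)+9=a, s(cons)+9=b, i(vowel)+5=n, n(cons)+9=w, g(cons)+9=p.

wzabnwp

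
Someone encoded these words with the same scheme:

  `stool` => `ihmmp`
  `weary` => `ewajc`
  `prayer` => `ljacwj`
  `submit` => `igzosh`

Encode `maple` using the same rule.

s(18)→i(8) and t(19)→h(7) fit y≡25x+0 (mod 26); the inverse of 25 mod 26 is 25. Treating letters as 0–25, the rule is x ↦ 25x + 0 (mod 26).
Applying it to maple: m(12)→25·12+0≡14=o; a(0)→25·0+0≡0=a; p(15)→25·15+0≡11=l; l(11)→25·11+0≡15=p; e(4)→25·4+0≡22=w (all mod 26).

oalpw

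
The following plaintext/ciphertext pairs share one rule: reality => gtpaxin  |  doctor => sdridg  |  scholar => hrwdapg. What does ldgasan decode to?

Every letter moves 15 places later in the alphabet, wrapping around z→a.
Reversing it on ldgasan: l−15=w, d−15=o, g−15=r, a−15=l, s−15=d, a−15=l, n−15=y.

worldly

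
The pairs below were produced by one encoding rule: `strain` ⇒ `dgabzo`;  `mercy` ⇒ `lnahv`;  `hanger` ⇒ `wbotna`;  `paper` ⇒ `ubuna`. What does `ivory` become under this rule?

s(18)→d(3) and t(19)→g(6) fit y≡3x+1 (mod 26); the inverse of 3 mod 26 is 9. Each letter's alphabet position (a=0..z=25) is mapped through 3·x+1 mod 26 — an affine cipher.
For ivory: i(8)→3·8+1≡25=z; v(21)→3·21+1≡12=m; o(14)→3·14+1≡17=r; r(17)→3·17+1≡0=a; y(24)→3·24+1≡21=v (all mod 26).

zmrav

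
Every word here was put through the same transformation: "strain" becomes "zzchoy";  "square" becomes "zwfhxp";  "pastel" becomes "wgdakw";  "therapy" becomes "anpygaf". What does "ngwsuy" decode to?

gallon

Shifts by position in strain: pos 0: s→z (+7), pos 1: t→z (+6), pos 2: r→c (+11), pos 3: a→h (+7), pos 4: i→o (+6), pos 5: n→y (+11) — repeating every 3. The shifts repeat in a cycle of length 3: positions 0,1,… shift by +7, +6, +11, then the pattern repeats.
Reversing it on ngwsuy: n−7=g, g−6=a, w−11=l, s−7=l, u−6=o, y−11=n.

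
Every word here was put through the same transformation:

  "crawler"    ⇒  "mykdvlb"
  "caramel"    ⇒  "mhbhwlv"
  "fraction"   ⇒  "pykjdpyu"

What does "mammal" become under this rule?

whwtks

Shifts by position in crawler: pos 0: c→m (+10), pos 1: r→y (+7), pos 2: a→k (+10), pos 3: w→d (+7) — repeating every 2. It's a Vigenère-style cipher with numeric key [10,7]: position i shifts by key[i mod 2].
For mammal: m+10=w, a+7=h, m+10=w, m+7=t, a+10=k, l+7=s.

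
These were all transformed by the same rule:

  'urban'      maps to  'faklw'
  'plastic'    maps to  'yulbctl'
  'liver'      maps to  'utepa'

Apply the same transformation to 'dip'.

The shift depends on letter class: consonant r→a is +9, but vowel u→f is +11. Two shifts are in play — +11 for a/e/i/o/u, +9 for every other letter.
Applying it to dip: d(cons)+9=m, i(vowel)+11=t, p(cons)+9=y.

mty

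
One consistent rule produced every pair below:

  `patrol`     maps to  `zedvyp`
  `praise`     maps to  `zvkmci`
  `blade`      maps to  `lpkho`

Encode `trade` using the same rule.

dvkho

Shifts by position in patrol: pos 0: p→z (+10), pos 1: a→e (+4), pos 2: t→d (+10), pos 3: r→v (+4) — repeating every 2. The shifts repeat in a cycle of length 2: positions 0,1,… shift by +10, +4, then the pattern repeats.
For trade: t+10=d, r+4=v, a+10=k, d+4=h, e+10=o.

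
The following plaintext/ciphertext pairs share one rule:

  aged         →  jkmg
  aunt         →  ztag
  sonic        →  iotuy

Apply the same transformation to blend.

jtkrh

The output letters match the input read backwards, each shifted +6: aged reversed is dega. The word is reversed, then every letter is shifted forward by 6.
Applying it to blend: reverse → dnelb; then shift: d+6=j, n+6=t, e+6=k, l+6=r, b+6=h.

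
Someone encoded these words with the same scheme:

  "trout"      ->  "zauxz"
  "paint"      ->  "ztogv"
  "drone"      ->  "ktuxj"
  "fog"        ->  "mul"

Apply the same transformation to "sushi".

The output letters match the input read backwards, each shifted +6: trout reversed is tuort. The word is reversed, then every letter is shifted forward by 6.
For sushi: reverse → ihsus; then shift: i+6=o, h+6=n, s+6=y, u+6=a, s+6=y.

onyay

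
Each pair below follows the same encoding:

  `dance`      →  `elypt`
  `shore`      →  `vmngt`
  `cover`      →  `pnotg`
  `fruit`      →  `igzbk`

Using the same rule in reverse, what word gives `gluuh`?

d(3)→e(4) and a(0)→l(11) fit y≡15x+11 (mod 26); the inverse of 15 mod 26 is 7. This is an affine cipher: with a=0,…,z=25, each position x becomes (15x+11) mod 26.
Undoing it on gluuh: g(6)→7·(6−11)≡17=r; l(11)→7·(11−11)≡0=a; u(20)→7·(20−11)≡11=l; u(20)→7·(20−11)≡11=l; h(7)→7·(7−11)≡24=y (all mod 26).

rally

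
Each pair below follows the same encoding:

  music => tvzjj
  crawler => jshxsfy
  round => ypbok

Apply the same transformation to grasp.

Shifts by position in music: pos 0: m→t (+7), pos 1: u→v (+1), pos 2: s→z (+7), pos 3: i→j (+1) — repeating every 2. It's a Vigenère-style cipher with numeric key [7,1]: position i shifts by key[i mod 2].
On grasp: g+7=n, r+1=s, a+7=h, s+1=t, p+7=w.

nshtw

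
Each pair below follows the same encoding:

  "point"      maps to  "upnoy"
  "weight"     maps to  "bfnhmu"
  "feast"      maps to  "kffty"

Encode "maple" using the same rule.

Shifts by position in point: pos 0: p→u (+5), pos 1: o→p (+1), pos 2: i→n (+5), pos 3: n→o (+1) — repeating every 2. It's a Vigenère-style cipher with numeric key [5,1]: position i shifts by key[i mod 2].
On maple: m+5=r, a+1=b, p+5=u, l+1=m, e+5=j.

rbumj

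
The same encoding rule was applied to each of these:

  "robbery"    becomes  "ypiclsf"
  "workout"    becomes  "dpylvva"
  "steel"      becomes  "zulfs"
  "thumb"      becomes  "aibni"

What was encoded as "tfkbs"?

A repeating key of period 2 is used — shifts +7, +1 over and over.
Reversing it on tfkbs: t−7=m, f−1=e, k−7=d, b−1=a, s−7=l.

medal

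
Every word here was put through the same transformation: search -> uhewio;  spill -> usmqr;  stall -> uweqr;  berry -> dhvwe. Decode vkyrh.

In search: s→u is +2, e→h is +3, a→e is +4, r→w is +5 — the shift increases by 1 each position. Each letter shifts forward by (position + 2), i.e. 2, 3, 4, … — the shift grows by one for each successive letter.
Reversing it on vkyrh: v−2=t, k−3=h, y−4=u, r−5=m, h−6=b.

thumb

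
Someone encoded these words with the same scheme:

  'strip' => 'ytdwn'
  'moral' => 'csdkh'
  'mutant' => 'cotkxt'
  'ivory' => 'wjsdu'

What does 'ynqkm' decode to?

s(18)→y(24) and t(19)→t(19) fit y≡21x+10 (mod 26); the inverse of 21 mod 26 is 5. Each letter's alphabet position (a=0..z=25) is mapped through 21·x+10 mod 26 — an affine cipher.
Decoding ynqkm: y(24)→5·(24−10)≡18=s; n(13)→5·(13−10)≡15=p; q(16)→5·(16−10)≡4=e; k(10)→5·(10−10)≡0=a; m(12)→5·(12−10)≡10=k (all mod 26).

speak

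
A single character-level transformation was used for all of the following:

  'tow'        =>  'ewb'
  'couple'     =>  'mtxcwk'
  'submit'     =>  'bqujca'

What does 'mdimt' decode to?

leave

The output letters match the input read backwards, each shifted +8: tow reversed is wot. Two steps: reverse the string, then apply a Caesar shift of +8.
Reversing it on mdimt: shift back: m−8=e, d−8=v, i−8=a, m−8=e, t−8=l → evael; then reverse → leave.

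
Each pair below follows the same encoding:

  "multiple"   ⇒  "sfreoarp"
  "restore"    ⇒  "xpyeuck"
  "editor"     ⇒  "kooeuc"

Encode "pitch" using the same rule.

A repeating key of period 2 is used — shifts +6, +11 over and over.
Applying it to pitch: p+6=v, i+11=t, t+6=z, c+11=n, h+6=n.

vtznn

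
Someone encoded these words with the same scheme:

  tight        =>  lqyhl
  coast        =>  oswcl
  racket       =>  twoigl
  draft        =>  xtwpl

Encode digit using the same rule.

xqyql

t(19)→l(11) and i(8)→q(16) fit y≡9x+22 (mod 26); the inverse of 9 mod 26 is 3. This is an affine cipher: with a=0,…,z=25, each position x becomes (9x+22) mod 26.
Applying it to digit: d(3)→9·3+22≡23=x; i(8)→9·8+22≡16=q; g(6)→9·6+22≡24=y; i(8)→9·8+22≡16=q; t(19)→9·19+22≡11=l (all mod 26).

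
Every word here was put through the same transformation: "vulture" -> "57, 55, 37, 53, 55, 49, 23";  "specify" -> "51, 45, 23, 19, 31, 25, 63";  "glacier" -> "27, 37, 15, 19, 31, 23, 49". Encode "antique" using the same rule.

15, 41, 53, 31, 47, 55, 23

v(#22)→57 and u(#21)→55: differences scale by 2, so n = 2·pos + 13. With a=1..z=26, the number is 2·pos + 13.
For antique: a=1→15, n=14→41, t=20→53, i=9→31, q=17→47, u=21→55, e=5→23.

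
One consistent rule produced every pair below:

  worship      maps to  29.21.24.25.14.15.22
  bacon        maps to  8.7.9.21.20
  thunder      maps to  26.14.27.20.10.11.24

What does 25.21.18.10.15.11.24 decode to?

soldier

Each letter is replaced by its alphabet position (a=1..z=26) + 6.
Reversing it on 25.21.18.10.15.11.24: 25→(25−6)÷1=19=s, 21→(21−6)÷1=15=o, 18→(18−6)÷1=12=l, 10→(10−6)÷1=4=d, 15→(15−6)÷1=9=i, 11→(11−6)÷1=5=e, 24→(24−6)÷1=18=r.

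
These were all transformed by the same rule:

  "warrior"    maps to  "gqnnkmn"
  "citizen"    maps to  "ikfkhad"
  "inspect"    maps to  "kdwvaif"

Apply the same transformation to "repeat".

This is an affine cipher: with a=0,…,z=25, each position x becomes (9x+16) mod 26.
Applying it to repeat: r(17)→9·17+16≡13=n; e(4)→9·4+16≡0=a; p(15)→9·15+16≡21=v; e(4)→9·4+16≡0=a; a(0)→9·0+16≡16=q; t(19)→9·19+16≡5=f (all mod 26).

navaqf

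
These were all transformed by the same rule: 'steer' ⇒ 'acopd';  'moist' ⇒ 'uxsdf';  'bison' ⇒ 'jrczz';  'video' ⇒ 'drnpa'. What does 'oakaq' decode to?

Each letter shifts forward by (position + 8), i.e. 8, 9, 10, … — the shift grows by one for each successive letter.
Reversing it on oakaq: o−8=g, a−9=r, k−10=a, a−11=p, q−12=e.

grape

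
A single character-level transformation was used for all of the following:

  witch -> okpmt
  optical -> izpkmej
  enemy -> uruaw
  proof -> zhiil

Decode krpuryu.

Each letter's alphabet position (a=0..z=25) is mapped through 17·x+4 mod 26 — an affine cipher.
Reversing it on krpuryu: k(10)→23·(10−4)≡8=i; r(17)→23·(17−4)≡13=n; p(15)→23·(15−4)≡19=t; u(20)→23·(20−4)≡4=e; r(17)→23·(17−4)≡13=n; y(24)→23·(24−4)≡18=s; u(20)→23·(20−4)≡4=e (all mod 26).

intense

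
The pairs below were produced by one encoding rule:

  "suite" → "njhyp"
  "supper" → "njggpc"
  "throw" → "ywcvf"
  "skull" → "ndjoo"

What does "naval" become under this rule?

This is an affine cipher: with a=0,…,z=25, each position x becomes (11x+23) mod 26.
On naval: n(13)→11·13+23≡10=k; a(0)→11·0+23≡23=x; v(21)→11·21+23≡20=u; a(0)→11·0+23≡23=x; l(11)→11·11+23≡14=o (all mod 26).

kxuxo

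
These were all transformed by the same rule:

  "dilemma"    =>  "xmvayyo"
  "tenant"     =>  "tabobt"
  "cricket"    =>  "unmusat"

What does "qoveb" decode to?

salon

d(3)→x(23) and i(8)→m(12) fit y≡3x+14 (mod 26); the inverse of 3 mod 26 is 9. Each letter's alphabet position (a=0..z=25) is mapped through 3·x+14 mod 26 — an affine cipher.
Undoing it on qoveb: q(16)→9·(16−14)≡18=s; o(14)→9·(14−14)≡0=a; v(21)→9·(21−14)≡11=l; e(4)→9·(4−14)≡14=o; b(1)→9·(1−14)≡13=n (all mod 26).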